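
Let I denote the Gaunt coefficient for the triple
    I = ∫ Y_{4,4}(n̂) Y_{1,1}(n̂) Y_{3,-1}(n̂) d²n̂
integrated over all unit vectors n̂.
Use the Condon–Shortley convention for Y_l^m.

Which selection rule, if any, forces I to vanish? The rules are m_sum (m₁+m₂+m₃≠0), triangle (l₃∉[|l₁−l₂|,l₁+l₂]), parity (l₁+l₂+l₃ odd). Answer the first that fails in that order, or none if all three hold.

m_sum

m₁+m₂+m₃ = 4 + 1 − 1 = 4  ✗
triangle: |4−1|=3 ≤ l₃=3 ≤ 4+1=5
parity: l₁+l₂+l₃ = 8 is even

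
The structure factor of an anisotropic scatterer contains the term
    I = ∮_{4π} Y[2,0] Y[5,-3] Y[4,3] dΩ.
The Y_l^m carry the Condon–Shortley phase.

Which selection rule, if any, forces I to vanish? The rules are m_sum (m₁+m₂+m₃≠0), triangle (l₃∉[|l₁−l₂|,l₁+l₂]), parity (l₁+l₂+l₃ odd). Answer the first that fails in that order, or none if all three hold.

Σmᵢ = 0  ✓
l₃∈[|l₁−l₂|,l₁+l₂]=[3,7], have l₃=4  ✓
Σlᵢ = 11 ⇒ odd  ✗

parity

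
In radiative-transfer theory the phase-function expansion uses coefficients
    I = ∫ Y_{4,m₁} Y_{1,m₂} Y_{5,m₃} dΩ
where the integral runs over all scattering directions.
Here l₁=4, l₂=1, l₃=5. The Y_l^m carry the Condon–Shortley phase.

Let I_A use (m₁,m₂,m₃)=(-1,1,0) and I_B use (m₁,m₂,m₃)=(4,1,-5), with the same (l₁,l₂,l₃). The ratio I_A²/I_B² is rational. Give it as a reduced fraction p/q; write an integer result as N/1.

Shared (l₁,l₂,l₃)=(4,1,5): N and (l;000)² cancel in I_A²/I_B².
A: Δ = 0!·8!·2!/11! = 1/495; Racah Σ t=0..0: t=0:+1/1440 = 1/1440; ⇒ 3j(4 1 5; -1 1 0)² = 2/99, sgn -1
B: Δ = 0!·8!·2!/11! = 1/495; Racah Σ t=0..0: t=0:+1/80640 = 1/80640; ⇒ 3j(4 1 5; 4 1 -5)² = 1/11, sgn +1
I_A²/I_B² = (2/99)/(1/11) = 2/9

2/9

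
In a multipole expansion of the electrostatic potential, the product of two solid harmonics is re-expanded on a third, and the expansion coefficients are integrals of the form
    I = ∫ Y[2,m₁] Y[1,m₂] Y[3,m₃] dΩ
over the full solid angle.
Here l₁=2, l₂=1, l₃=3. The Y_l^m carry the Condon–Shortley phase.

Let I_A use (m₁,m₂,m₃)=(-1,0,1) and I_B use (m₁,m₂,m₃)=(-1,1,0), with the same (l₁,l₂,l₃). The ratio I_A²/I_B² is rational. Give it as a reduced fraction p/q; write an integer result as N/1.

8/3

l's match ⇒ only the (l;m) 3-j factors differ between A and B.
A: triangle coeff Δ(2,1,3) = 1/105; Σ_t [0,0]: t=0:+1/6 = 1/6; (3j)²=8/105 [(2 1 3; -1 0 1)], sign=+1
B: triangle coeff Δ(2,1,3) = 1/105; Σ_t [0,0]: t=0:+1/12 = 1/12; (3j)²=1/35 [(2 1 3; -1 1 0)], sign=-1
I_A²/I_B² = (8/105)/(1/35) = 8/3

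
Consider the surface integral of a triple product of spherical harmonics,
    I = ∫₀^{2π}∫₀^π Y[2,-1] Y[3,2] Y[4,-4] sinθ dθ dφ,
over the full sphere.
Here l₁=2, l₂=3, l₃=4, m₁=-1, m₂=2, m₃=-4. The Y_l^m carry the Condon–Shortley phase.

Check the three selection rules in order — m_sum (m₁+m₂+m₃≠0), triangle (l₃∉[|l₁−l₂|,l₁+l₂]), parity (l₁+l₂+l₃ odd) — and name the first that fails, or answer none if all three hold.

Σmᵢ = -3  ✗
l₃∈[|l₁−l₂|,l₁+l₂]=[1,5], have l₃=4
Σlᵢ = 9 ⇒ odd

m_sum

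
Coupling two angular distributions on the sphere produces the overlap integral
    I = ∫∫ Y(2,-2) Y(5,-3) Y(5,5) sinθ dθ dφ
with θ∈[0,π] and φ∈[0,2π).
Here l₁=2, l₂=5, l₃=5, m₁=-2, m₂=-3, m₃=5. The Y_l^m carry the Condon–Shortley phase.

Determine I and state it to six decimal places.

m-sum 0 ✓  L=12 even ✓  3≤5≤7 ✓
Π(2lᵢ+1) = 5×11×11 = 605
triangle coeff Δ(2,5,5) = 1/38610
Σ_t [0,2]: t=0:+1/2880 t=1:−1/576 t=2:+1/2880 = -1/960
(3j)²=10/429 [(2 5 5; 0 0 0)], sign=+1
Σ_t [2,2]: t=2:+1/161280 = 1/161280
(3j)²=1/143 [(2 5 5; -2 -3 5)], sign=+1
⇒ 4πI² = 50/507
I = (+1)√(50/507/(4π)) = 0.08858824

0.088588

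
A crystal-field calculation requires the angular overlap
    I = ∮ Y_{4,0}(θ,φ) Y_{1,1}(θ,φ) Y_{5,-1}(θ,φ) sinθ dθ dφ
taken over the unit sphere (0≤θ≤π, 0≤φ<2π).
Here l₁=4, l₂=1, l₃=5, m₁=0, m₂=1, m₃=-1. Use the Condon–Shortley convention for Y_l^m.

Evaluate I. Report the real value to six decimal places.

m-sum 0 ✓  L=10 even ✓  3≤5≤5 ✓
Π(2lᵢ+1) = 9×3×11 = 297
triangle coeff Δ(4,1,5) = 1/495
Σ_t [0,0]: t=0:+1/576 = 1/576
(3j)²=5/99 [(4 1 5; 0 0 0)], sign=-1
Σ_t [0,0]: t=0:+1/1152 = 1/1152
(3j)²=1/33 [(4 1 5; 0 1 -1)], sign=+1
⇒ 4πI² = 5/11
I = (-1)√(5/11/(4π)) = -0.19018827

-0.190188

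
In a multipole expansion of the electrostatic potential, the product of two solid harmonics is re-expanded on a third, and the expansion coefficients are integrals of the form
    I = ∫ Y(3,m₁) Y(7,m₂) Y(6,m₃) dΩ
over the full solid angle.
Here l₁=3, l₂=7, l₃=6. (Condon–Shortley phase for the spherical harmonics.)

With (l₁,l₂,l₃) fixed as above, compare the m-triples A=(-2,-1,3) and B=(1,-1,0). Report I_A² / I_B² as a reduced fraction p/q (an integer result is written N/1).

Same 3,7,6: normalisation and zero-m 3j drop out of the ratio.
A: Δ: 4! 2! 10! / 17! → 1/2042040; sum: t=3:−1/362880 t=4:+1/1935360 = -13/5806080; 3j²(3 7 6; -2 -1 3) = Δ·Π!·Σ² = 195/10472  (sign +1)
B: Δ: 4! 2! 10! / 17! → 1/2042040; sum: t=0:+1/829440 t=1:−1/86400 t=2:+1/138240 = -13/4147200; 3j²(3 7 6; 1 -1 0) = Δ·Π!·Σ² = 13/3740  (sign -1)
I_A²/I_B² = (195/10472)/(13/3740) = 75/14

75/14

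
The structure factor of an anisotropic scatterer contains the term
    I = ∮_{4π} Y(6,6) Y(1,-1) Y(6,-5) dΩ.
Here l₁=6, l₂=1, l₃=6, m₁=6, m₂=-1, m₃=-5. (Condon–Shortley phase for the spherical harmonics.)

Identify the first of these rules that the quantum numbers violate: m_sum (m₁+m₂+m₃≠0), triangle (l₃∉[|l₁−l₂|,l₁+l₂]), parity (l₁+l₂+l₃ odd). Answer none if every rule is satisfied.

Σmᵢ = 0  ✓
l₃∈[|l₁−l₂|,l₁+l₂]=[5,7], have l₃=6  ✓
Σlᵢ = 13 ⇒ odd  ✗

parity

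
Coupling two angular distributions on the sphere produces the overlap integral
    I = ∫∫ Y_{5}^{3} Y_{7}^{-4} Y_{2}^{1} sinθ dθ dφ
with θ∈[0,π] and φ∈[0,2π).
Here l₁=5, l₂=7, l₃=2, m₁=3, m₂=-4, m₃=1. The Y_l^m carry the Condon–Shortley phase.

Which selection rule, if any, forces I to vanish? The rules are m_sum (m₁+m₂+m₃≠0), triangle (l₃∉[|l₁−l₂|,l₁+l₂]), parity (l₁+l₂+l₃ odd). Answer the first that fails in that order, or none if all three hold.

m₁+m₂+m₃ = 3 − 4 + 1 = 0  ✓
triangle: |5−7|=2 ≤ l₃=2 ≤ 5+7=12  ✓
parity: l₁+l₂+l₃ = 14 is even  ✓

none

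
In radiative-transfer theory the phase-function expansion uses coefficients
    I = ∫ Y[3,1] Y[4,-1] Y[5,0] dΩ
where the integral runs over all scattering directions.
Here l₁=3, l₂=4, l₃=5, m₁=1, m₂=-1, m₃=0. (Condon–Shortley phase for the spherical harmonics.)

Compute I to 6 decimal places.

-0.009577

Checks pass: Σm=0; 12 even; l₃=5∈[1,7].
(2·3+1)(2·4+1)(2·5+1) = 693
Δ: 2! 4! 6! / 13! → 1/180180
sum: t=0:+1/576 t=1:−1/144 t=2:+1/576 = -1/288
3j²(3 4 5; 0 0 0) = Δ·Π!·Σ² = 20/1001  (sign +1)
sum: t=0:+1/288 t=1:−1/288 t=2:+1/5760 = 1/5760
3j²(3 4 5; 1 -1 0) = Δ·Π!·Σ² = 1/12012  (sign -1)
combine: 4πI² = 693·20/1001·1/12012 = 15/13013
take √, sign -1: I = -0.00957750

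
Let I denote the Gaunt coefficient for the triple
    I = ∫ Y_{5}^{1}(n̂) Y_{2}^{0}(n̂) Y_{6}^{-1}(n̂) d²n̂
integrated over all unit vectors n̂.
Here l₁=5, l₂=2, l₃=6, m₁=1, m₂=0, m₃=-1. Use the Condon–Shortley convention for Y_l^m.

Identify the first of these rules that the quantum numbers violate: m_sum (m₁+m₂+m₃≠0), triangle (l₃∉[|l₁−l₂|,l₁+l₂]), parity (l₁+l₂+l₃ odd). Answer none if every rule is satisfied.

Σmᵢ = 0  ✓
l₃∈[|l₁−l₂|,l₁+l₂]=[3,7], have l₃=6  ✓
Σlᵢ = 13 ⇒ odd  ✗

parity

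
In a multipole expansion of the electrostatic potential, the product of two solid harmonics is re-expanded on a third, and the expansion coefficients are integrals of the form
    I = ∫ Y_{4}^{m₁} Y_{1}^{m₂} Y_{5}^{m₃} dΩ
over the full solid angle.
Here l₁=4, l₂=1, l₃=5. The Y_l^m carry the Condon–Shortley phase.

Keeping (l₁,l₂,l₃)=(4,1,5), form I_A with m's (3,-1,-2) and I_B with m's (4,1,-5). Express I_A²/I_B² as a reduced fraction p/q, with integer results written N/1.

1/15

l's match ⇒ only the (l;m) 3-j factors differ between A and B.
A: triangle coeff Δ(4,1,5) = 1/495; Σ_t [0,0]: t=0:+1/10080 = 1/10080; (3j)²=1/165 [(4 1 5; 3 -1 -2)], sign=-1
B: triangle coeff Δ(4,1,5) = 1/495; Σ_t [0,0]: t=0:+1/80640 = 1/80640; (3j)²=1/11 [(4 1 5; 4 1 -5)], sign=+1
I_A²/I_B² = (1/165)/(1/11) = 1/15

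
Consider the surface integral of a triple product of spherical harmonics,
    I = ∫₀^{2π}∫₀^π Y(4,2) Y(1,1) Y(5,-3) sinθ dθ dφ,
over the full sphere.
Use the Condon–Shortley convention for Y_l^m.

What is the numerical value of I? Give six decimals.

Rules hold: Σm=0, L=10 even, 3≤5≤5.
N = 9·3·11 = 297
Δ = 0!·8!·2!/11! = 1/495
Racah Σ t=0..0: t=0:+1/576 = 1/576
⇒ 3j(4 1 5; 0 0 0)² = 5/99, sgn -1
Racah Σ t=0..0: t=0:+1/2880 = 1/2880
⇒ 3j(4 1 5; 2 1 -3)² = 28/495, sgn +1
4πI² = N·(3j₀)²·(3jₘ)² = 28/33
I = -1·√(0.848485/4π) = -0.25984664

-0.259847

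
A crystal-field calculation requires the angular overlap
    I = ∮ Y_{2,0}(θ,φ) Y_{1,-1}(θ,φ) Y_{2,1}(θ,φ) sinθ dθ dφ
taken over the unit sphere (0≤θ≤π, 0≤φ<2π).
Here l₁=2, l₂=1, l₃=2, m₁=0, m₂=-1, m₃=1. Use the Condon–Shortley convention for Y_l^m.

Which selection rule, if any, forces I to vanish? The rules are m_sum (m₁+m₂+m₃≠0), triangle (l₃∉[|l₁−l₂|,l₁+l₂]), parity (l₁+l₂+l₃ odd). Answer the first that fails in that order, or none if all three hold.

parity

Σmᵢ = 0  ✓
l₃∈[|l₁−l₂|,l₁+l₂]=[1,3], have l₃=2  ✓
Σlᵢ = 5 ⇒ odd  ✗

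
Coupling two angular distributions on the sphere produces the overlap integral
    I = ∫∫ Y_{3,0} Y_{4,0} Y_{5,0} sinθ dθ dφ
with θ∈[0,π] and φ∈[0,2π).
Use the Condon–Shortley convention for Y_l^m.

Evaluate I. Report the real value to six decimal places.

m-sum 0 ✓  L=12 even ✓  1≤5≤7 ✓
Π(2lᵢ+1) = 7×9×11 = 693
triangle coeff Δ(3,4,5) = 1/180180
Σ_t [0,2]: t=0:+1/576 t=1:−1/144 t=2:+1/576 = -1/288
(3j)²=20/1001 [(3 4 5; 0 0 0)], sign=+1
(m-triple is (0,0,0) — same symbol as above.)
⇒ 4πI² = 3600/13013
I = (+1)√(3600/13013/(4π)) = 0.14837393

0.148374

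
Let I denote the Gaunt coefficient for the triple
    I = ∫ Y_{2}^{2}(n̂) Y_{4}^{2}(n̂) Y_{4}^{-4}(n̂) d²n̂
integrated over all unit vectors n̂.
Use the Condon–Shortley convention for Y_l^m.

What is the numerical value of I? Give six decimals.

Checks pass: Σm=0; 10 even; l₃=4∈[2,6].
(2·2+1)(2·4+1)(2·4+1) = 405
Δ: 2! 2! 6! / 11! → 1/13860
sum: t=0:+1/192 t=1:−1/36 t=2:+1/192 = -5/288
3j²(2 4 4; 0 0 0) = Δ·Π!·Σ² = 20/693  (sign -1)
sum: t=0:+1/2880 = 1/2880
3j²(2 4 4; 2 2 -4) = Δ·Π!·Σ² = 2/165  (sign +1)
combine: 4πI² = 405·20/693·2/165 = 120/847
take √, sign -1: I = -0.10618031

-0.106180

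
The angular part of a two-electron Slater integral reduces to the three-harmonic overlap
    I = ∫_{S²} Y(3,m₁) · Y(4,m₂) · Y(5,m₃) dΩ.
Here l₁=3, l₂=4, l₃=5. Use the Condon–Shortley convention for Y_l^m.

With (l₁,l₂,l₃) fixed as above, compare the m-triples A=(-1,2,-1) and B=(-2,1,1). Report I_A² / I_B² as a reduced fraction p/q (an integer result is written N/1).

l's match ⇒ only the (l;m) 3-j factors differ between A and B.
A: triangle coeff Δ(3,4,5) = 1/180180; Σ_t [0,2]: t=0:+1/34560 t=1:−1/720 t=2:+1/384 = 43/34560; (3j)²=1849/180180 [(3 4 5; -1 2 -1)], sign=+1
B: triangle coeff Δ(3,4,5) = 1/180180; Σ_t [1,2]: t=1:−1/1152 t=2:+1/432 = 5/3456; (3j)²=625/36036 [(3 4 5; -2 1 1)], sign=+1
I_A²/I_B² = (1849/180180)/(625/36036) = 1849/3125

1849/3125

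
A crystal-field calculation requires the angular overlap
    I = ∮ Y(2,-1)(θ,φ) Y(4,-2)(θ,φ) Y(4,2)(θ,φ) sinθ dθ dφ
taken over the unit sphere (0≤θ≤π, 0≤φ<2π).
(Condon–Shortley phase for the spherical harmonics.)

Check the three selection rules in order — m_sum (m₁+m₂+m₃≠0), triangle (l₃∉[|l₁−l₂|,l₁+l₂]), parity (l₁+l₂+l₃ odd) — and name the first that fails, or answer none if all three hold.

m_sum

m₁+m₂+m₃ = -1 − 2 + 2 = -1  ✗
triangle: |2−4|=2 ≤ l₃=4 ≤ 2+4=6
parity: l₁+l₂+l₃ = 10 is even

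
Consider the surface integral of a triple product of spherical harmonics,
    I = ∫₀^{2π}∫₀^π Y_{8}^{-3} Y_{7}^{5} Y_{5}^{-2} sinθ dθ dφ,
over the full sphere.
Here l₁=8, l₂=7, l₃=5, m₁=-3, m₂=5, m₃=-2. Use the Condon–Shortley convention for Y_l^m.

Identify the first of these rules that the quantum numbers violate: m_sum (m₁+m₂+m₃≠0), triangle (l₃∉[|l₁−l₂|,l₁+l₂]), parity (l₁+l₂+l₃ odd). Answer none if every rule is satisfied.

none

azimuthal sum: -3 + 5 − 2 = 0  ✓
1 ≤ 5 ≤ 15 (triangle on l)  ✓
L = 8 + 7 + 5 = 20 (even)  ✓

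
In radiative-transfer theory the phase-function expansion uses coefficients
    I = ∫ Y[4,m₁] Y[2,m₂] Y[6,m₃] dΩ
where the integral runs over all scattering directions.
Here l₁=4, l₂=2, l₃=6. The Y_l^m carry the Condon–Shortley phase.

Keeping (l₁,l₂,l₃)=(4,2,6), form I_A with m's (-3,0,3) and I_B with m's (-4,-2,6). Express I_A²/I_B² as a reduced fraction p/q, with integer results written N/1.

12/55

l's match ⇒ only the (l;m) 3-j factors differ between A and B.
A: triangle coeff Δ(4,2,6) = 1/6435; Σ_t [0,0]: t=0:+1/20160 = 1/20160; (3j)²=12/715 [(4 2 6; -3 0 3)], sign=-1
B: triangle coeff Δ(4,2,6) = 1/6435; Σ_t [0,0]: t=0:+1/967680 = 1/967680; (3j)²=1/13 [(4 2 6; -4 -2 6)], sign=+1
I_A²/I_B² = (12/715)/(1/13) = 12/55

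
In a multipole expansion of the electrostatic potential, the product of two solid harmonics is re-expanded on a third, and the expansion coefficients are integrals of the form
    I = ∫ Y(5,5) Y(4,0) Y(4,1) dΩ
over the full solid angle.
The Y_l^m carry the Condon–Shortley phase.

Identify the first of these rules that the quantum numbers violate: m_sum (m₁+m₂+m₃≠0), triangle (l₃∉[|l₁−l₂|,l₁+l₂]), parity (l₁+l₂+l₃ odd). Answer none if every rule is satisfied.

azimuthal sum: 5 + 0 + 1 = 6  ✗
1 ≤ 4 ≤ 9 (triangle on l)
L = 5 + 4 + 4 = 13 (odd)

m_sum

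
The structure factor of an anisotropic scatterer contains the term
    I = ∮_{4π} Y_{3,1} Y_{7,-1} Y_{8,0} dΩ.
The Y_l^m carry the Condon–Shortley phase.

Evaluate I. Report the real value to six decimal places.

0.011037

Checks pass: Σm=0; 18 even; l₃=8∈[4,10].
(2·3+1)(2·7+1)(2·8+1) = 1785
Δ: 2! 4! 12! / 19! → 1/5290740
sum: t=0:+1/7257600 t=1:−1/2073600 t=2:+1/7257600 = -1/4838400
3j²(3 7 8; 0 0 0) = Δ·Π!·Σ² = 252/20995  (sign -1)
sum: t=0:+1/4147200 t=1:−1/3628800 t=2:+1/46448640 = -1/77414400
3j²(3 7 8; 1 -1 0) = Δ·Π!·Σ² = 3/41990  (sign -1)
combine: 4πI² = 1785·252/20995·3/41990 = 7938/5185765
take √, sign +1: I = 0.01103683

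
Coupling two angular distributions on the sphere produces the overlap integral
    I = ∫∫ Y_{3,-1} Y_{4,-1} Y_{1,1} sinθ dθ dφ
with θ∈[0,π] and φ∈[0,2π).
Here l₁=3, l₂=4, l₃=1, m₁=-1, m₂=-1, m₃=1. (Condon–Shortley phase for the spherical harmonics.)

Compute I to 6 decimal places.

m-sum = -1 − 1 + 1 = -1 ≠ 0 ⇒ I = 0

0.000000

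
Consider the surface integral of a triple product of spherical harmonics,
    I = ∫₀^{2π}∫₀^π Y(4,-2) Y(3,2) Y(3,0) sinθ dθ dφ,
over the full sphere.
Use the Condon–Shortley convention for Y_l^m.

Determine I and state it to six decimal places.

m-sum 0 ✓  L=10 even ✓  1≤3≤7 ✓
Π(2lᵢ+1) = 9×7×7 = 441
triangle coeff Δ(4,3,3) = 1/34650
Σ_t [1,3]: t=1:−1/72 t=2:+1/16 t=3:−1/72 = 5/144
(3j)²=2/77 [(4 3 3; 0 0 0)], sign=-1
Σ_t [3,4]: t=3:−1/72 t=4:+1/96 = -1/288
(3j)²=1/462 [(4 3 3; -2 2 0)], sign=+1
⇒ 4πI² = 3/121
I = (-1)√(3/121/(4π)) = -0.04441841

-0.044418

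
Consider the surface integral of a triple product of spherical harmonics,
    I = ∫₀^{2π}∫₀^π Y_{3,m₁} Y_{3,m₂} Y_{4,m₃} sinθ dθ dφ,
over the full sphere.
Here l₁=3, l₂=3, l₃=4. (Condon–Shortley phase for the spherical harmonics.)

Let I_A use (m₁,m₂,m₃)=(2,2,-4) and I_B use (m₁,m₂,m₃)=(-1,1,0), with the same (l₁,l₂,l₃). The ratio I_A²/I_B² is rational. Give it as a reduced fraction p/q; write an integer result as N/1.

Same 3,3,4: normalisation and zero-m 3j drop out of the ratio.
A: Δ: 2! 4! 4! / 11! → 1/34650; sum: t=1:−1/576 = -1/576; 3j²(3 3 4; 2 2 -4) = Δ·Π!·Σ² = 5/99  (sign -1)
B: Δ: 2! 4! 4! / 11! → 1/34650; sum: t=0:+1/1152 t=1:−1/36 t=2:+1/32 = 5/1152; 3j²(3 3 4; -1 1 0) = Δ·Π!·Σ² = 1/1386  (sign +1)
I_A²/I_B² = (5/99)/(1/1386) = 70/1

70/1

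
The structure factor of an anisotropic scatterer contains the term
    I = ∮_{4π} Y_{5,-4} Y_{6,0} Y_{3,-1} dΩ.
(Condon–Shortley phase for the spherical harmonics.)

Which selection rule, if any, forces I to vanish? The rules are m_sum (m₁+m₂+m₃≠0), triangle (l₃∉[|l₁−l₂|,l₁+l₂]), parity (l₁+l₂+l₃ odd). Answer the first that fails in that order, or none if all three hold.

m_sum

azimuthal sum: -4 + 0 − 1 = -5  ✗
1 ≤ 3 ≤ 11 (triangle on l)
L = 5 + 6 + 3 = 14 (even)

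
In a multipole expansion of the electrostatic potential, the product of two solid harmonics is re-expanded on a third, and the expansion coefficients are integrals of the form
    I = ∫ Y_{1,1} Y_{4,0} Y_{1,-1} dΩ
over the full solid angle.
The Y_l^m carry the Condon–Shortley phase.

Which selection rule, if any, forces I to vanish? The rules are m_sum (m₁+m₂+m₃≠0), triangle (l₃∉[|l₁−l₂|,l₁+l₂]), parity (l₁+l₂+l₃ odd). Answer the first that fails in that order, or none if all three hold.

triangle

azimuthal sum: 1 + 0 − 1 = 0  ✓
3 ≤ 1 ≤ 5 (triangle on l)  ✗
L = 1 + 4 + 1 = 6 (even)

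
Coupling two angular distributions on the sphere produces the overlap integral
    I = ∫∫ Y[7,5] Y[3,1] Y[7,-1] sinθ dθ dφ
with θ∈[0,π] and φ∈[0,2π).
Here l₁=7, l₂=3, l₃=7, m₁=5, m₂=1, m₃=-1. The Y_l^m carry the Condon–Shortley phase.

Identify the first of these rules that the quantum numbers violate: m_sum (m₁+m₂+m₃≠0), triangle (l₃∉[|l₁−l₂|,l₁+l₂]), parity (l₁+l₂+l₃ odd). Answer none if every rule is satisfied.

Σmᵢ = 5  ✗
l₃∈[|l₁−l₂|,l₁+l₂]=[4,10], have l₃=7
Σlᵢ = 17 ⇒ odd

m_sum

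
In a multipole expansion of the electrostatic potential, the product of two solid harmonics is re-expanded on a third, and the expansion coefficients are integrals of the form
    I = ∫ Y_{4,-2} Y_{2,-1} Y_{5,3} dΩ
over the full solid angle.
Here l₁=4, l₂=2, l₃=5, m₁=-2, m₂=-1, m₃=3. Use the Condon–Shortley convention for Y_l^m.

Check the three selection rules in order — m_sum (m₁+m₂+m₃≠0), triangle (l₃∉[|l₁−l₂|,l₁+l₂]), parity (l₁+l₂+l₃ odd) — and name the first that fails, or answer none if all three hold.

parity

azimuthal sum: -2 − 1 + 3 = 0  ✓
2 ≤ 5 ≤ 6 (triangle on l)  ✓
L = 4 + 2 + 5 = 11 (odd)  ✗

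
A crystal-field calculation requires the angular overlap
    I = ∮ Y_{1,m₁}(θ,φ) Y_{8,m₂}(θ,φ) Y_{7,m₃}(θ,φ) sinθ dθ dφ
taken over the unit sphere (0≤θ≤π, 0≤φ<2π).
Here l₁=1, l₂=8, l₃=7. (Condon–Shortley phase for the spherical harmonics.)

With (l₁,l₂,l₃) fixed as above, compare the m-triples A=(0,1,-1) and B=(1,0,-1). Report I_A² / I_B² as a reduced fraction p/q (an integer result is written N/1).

Same 1,8,7: normalisation and zero-m 3j drop out of the ratio.
A: Δ: 2! 0! 14! / 17! → 1/2040; sum: t=1:−1/29030400 = -1/29030400; 3j²(1 8 7; 0 1 -1) = Δ·Π!·Σ² = 21/680  (sign -1)
B: Δ: 2! 0! 14! / 17! → 1/2040; sum: t=0:+1/58060800 = 1/58060800; 3j²(1 8 7; 1 0 -1) = Δ·Π!·Σ² = 7/510  (sign +1)
I_A²/I_B² = (21/680)/(7/510) = 9/4

9/4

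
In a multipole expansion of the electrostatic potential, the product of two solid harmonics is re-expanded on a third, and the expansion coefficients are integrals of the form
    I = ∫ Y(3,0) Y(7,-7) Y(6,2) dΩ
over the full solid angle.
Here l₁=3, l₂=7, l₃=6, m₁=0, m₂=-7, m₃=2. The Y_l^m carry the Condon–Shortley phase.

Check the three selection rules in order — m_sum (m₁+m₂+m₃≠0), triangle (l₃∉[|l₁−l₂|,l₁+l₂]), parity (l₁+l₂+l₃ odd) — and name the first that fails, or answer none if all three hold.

m_sum

azimuthal sum: 0 − 7 + 2 = -5  ✗
4 ≤ 6 ≤ 10 (triangle on l)
L = 3 + 7 + 6 = 16 (even)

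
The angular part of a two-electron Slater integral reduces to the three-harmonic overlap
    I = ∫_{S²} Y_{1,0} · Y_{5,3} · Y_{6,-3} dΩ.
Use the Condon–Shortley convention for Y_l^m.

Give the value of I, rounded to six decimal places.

Rules hold: Σm=0, L=12 even, 4≤6≤6.
N = 3·11·13 = 429
Δ = 0!·2!·10!/13! = 1/858
Racah Σ t=0..0: t=0:+1/14400 = 1/14400
⇒ 3j(1 5 6; 0 0 0)² = 6/143, sgn +1
Racah Σ t=0..0: t=0:+1/80640 = 1/80640
⇒ 3j(1 5 6; 0 3 -3)² = 9/286, sgn -1
4πI² = N·(3j₀)²·(3jₘ)² = 81/143
I = -1·√(0.566434/4π) = -0.21230956

-0.212310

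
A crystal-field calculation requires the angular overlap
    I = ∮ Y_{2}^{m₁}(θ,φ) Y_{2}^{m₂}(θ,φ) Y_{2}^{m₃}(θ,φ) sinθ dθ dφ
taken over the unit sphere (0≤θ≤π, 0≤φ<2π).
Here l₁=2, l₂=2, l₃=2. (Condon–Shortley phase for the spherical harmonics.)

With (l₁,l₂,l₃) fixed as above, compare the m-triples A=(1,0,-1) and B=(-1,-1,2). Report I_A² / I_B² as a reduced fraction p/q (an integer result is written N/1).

Shared (l₁,l₂,l₃)=(2,2,2): N and (l;000)² cancel in I_A²/I_B².
A: Δ = 2!·2!·2!/7! = 1/630; Racah Σ t=0..1: t=0:+1/4 t=1:−1/2 = -1/4; ⇒ 3j(2 2 2; 1 0 -1)² = 1/70, sgn +1
B: Δ = 2!·2!·2!/7! = 1/630; Racah Σ t=1..1: t=1:−1/4 = -1/4; ⇒ 3j(2 2 2; -1 -1 2)² = 3/35, sgn -1
I_A²/I_B² = (1/70)/(3/35) = 1/6

1/6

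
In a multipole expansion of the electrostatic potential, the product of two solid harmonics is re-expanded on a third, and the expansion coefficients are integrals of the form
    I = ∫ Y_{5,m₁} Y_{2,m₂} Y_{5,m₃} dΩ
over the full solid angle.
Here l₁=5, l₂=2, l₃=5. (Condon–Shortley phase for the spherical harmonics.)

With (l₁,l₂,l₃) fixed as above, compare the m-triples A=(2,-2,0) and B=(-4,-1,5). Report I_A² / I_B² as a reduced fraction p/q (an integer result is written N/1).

Same 5,2,5: normalisation and zero-m 3j drop out of the ratio.
A: Δ: 2! 8! 2! / 13! → 1/38610; sum: t=0:+1/2880 = 1/2880; 3j²(5 2 5; 2 -2 0) = Δ·Π!·Σ² = 14/429  (sign -1)
B: Δ: 2! 8! 2! / 13! → 1/38610; sum: t=1:−1/80640 = -1/80640; 3j²(5 2 5; -4 -1 5) = Δ·Π!·Σ² = 9/286  (sign -1)
I_A²/I_B² = (14/429)/(9/286) = 28/27

28/27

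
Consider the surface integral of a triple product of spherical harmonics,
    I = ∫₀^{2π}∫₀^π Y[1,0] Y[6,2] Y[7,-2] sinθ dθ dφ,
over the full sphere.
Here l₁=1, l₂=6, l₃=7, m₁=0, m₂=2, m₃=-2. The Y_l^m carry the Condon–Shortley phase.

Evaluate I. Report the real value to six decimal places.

0.234717

Checks pass: Σm=0; 14 even; l₃=7∈[5,7].
(2·1+1)(2·6+1)(2·7+1) = 585
Δ: 0! 2! 12! / 15! → 1/1365
sum: t=0:+1/518400 = 1/518400
3j²(1 6 7; 0 0 0) = Δ·Π!·Σ² = 7/195  (sign -1)
sum: t=0:+1/967680 = 1/967680
3j²(1 6 7; 0 2 -2) = Δ·Π!·Σ² = 3/91  (sign -1)
combine: 4πI² = 585·7/195·3/91 = 9/13
take √, sign +1: I = 0.23471705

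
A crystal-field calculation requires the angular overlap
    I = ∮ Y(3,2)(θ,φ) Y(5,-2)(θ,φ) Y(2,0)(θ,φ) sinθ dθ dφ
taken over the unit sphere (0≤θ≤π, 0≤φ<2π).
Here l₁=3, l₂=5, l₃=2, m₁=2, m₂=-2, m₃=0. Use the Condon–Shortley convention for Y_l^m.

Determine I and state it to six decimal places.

0.190188

Rules hold: Σm=0, L=10 even, 2≤2≤8.
N = 7·11·5 = 385
Δ = 6!·0!·4!/11! = 1/2310
Racah Σ t=3..3: t=3:−1/144 = -1/144
⇒ 3j(3 5 2; 0 0 0)² = 10/231, sgn -1
Racah Σ t=1..1: t=1:−1/480 = -1/480
⇒ 3j(3 5 2; 2 -2 0)² = 3/110, sgn -1
4πI² = N·(3j₀)²·(3jₘ)² = 5/11
I = +1·√(0.454545/4π) = 0.19018827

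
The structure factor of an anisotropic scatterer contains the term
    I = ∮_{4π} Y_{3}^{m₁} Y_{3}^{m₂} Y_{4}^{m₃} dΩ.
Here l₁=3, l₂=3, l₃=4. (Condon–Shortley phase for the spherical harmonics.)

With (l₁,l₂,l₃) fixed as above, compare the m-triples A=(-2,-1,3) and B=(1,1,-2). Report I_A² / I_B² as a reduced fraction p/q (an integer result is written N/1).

7/20

Same 3,3,4: normalisation and zero-m 3j drop out of the ratio.
A: Δ: 2! 4! 4! / 11! → 1/34650; sum: t=1:−1/144 t=2:+1/288 = -1/288; 3j²(3 3 4; -2 -1 3) = Δ·Π!·Σ² = 1/99  (sign +1)
B: Δ: 2! 4! 4! / 11! → 1/34650; sum: t=0:+1/192 t=1:−1/36 t=2:+1/192 = -5/288; 3j²(3 3 4; 1 1 -2) = Δ·Π!·Σ² = 20/693  (sign -1)
I_A²/I_B² = (1/99)/(20/693) = 7/20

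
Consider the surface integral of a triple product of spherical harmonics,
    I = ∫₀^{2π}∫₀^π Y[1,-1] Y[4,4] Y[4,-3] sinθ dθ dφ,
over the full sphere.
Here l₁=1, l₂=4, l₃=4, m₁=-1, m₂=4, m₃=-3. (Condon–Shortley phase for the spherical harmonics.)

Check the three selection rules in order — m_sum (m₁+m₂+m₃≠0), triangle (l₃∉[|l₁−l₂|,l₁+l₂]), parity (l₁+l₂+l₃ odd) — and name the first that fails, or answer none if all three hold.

m₁+m₂+m₃ = -1 + 4 − 3 = 0  ✓
triangle: |1−4|=3 ≤ l₃=4 ≤ 1+4=5  ✓
parity: l₁+l₂+l₃ = 9 is odd  ✗

parity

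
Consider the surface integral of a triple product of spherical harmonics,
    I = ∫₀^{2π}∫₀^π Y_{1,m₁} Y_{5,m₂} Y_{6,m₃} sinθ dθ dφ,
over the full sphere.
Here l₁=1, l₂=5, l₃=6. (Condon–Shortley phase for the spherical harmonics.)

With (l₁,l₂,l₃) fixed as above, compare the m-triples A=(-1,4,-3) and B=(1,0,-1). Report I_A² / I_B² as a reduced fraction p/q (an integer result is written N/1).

l's match ⇒ only the (l;m) 3-j factors differ between A and B.
A: triangle coeff Δ(1,5,6) = 1/858; Σ_t [0,0]: t=0:+1/725760 = 1/725760; (3j)²=1/286 [(1 5 6; -1 4 -3)], sign=-1
B: triangle coeff Δ(1,5,6) = 1/858; Σ_t [0,0]: t=0:+1/28800 = 1/28800; (3j)²=7/286 [(1 5 6; 1 0 -1)], sign=-1
I_A²/I_B² = (1/286)/(7/286) = 1/7

1/7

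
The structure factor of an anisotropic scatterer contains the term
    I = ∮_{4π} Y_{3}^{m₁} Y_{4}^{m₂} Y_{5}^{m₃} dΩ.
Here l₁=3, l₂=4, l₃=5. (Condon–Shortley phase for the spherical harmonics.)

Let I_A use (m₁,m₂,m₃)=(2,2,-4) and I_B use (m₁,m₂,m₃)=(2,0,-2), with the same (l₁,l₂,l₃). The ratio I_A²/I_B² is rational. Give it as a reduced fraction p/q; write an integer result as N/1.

24/5

l's match ⇒ only the (l;m) 3-j factors differ between A and B.
A: triangle coeff Δ(3,4,5) = 1/180180; Σ_t [0,1]: t=0:+1/8640 t=1:−1/2880 = -1/4320; (3j)²=8/429 [(3 4 5; 2 2 -4)], sign=+1
B: triangle coeff Δ(3,4,5) = 1/180180; Σ_t [0,1]: t=0:+1/576 t=1:−1/864 = 1/1728; (3j)²=5/1287 [(3 4 5; 2 0 -2)], sign=-1
I_A²/I_B² = (8/429)/(5/1287) = 24/5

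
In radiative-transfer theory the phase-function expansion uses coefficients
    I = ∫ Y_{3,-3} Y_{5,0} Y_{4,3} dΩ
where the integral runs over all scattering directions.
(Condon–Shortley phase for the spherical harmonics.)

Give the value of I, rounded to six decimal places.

m-sum 0 ✓  L=12 even ✓  2≤4≤8 ✓
Π(2lᵢ+1) = 7×11×9 = 693
triangle coeff Δ(3,5,4) = 1/180180
Σ_t [1,3]: t=1:−1/576 t=2:+1/144 t=3:−1/576 = 1/288
(3j)²=20/1001 [(3 5 4; 0 0 0)], sign=+1
Σ_t [4,4]: t=4:+1/5760 = 1/5760
(3j)²=5/572 [(3 5 4; -3 0 3)], sign=-1
⇒ 4πI² = 225/1859
I = (-1)√(225/1859/(4π)) = -0.09814013

-0.098140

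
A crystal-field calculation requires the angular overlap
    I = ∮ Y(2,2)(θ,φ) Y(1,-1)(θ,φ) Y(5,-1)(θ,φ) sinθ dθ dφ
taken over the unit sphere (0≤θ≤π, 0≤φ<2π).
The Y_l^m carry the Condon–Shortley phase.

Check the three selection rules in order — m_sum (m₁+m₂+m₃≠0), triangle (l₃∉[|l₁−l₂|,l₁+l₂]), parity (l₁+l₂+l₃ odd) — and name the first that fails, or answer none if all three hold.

azimuthal sum: 2 − 1 − 1 = 0  ✓
1 ≤ 5 ≤ 3 (triangle on l)  ✗
L = 2 + 1 + 5 = 8 (even)

triangle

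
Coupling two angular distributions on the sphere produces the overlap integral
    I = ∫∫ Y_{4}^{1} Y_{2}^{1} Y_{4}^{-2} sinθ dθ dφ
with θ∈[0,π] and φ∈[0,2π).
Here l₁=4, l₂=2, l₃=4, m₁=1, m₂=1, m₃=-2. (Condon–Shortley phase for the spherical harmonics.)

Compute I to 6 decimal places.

Checks pass: Σm=0; 10 even; l₃=4∈[2,6].
(2·4+1)(2·2+1)(2·4+1) = 405
Δ: 2! 6! 2! / 11! → 1/13860
sum: t=0:+1/192 t=1:−1/36 t=2:+1/192 = -5/288
3j²(4 2 4; 0 0 0) = Δ·Π!·Σ² = 20/693  (sign -1)
sum: t=1:−1/96 t=2:+1/240 = -1/160
3j²(4 2 4; 1 1 -2) = Δ·Π!·Σ² = 27/1540  (sign -1)
combine: 4πI² = 405·20/693·27/1540 = 1215/5929
take √, sign +1: I = 0.12770047

0.127700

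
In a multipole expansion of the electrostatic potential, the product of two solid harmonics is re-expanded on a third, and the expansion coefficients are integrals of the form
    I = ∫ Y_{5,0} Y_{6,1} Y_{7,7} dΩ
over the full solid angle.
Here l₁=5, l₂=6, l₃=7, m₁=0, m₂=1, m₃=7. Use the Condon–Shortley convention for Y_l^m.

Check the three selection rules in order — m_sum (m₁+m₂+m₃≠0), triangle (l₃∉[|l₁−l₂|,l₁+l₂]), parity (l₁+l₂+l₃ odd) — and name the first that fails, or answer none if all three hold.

m_sum

m₁+m₂+m₃ = 0 + 1 + 7 = 8  ✗
triangle: |5−6|=1 ≤ l₃=7 ≤ 5+6=11
parity: l₁+l₂+l₃ = 18 is even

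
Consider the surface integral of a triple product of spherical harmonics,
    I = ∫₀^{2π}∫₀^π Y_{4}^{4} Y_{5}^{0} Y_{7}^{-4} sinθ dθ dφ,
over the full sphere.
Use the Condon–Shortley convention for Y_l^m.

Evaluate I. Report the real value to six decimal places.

Rules hold: Σm=0, L=16 even, 1≤7≤9.
N = 9·11·15 = 1485
Δ = 2!·6!·8!/17! = 1/6126120
Racah Σ t=0..2: t=0:+1/69120 t=1:−1/20736 t=2:+1/69120 = -1/51840
⇒ 3j(4 5 7; 0 0 0)² = 280/21879, sgn +1
Racah Σ t=0..0: t=0:+1/1036800 = 1/1036800
⇒ 3j(4 5 7; 4 0 -4)² = 14/663, sgn -1
4πI² = N·(3j₀)²·(3jₘ)² = 19600/48841
I = -1·√(0.401302/4π) = -0.17870258

-0.178703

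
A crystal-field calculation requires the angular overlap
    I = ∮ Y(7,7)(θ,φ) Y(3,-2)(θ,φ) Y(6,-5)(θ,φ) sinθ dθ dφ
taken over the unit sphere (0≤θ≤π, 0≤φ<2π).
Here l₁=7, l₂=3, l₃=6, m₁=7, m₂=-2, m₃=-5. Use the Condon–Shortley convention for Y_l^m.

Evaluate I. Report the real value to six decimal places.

Checks pass: Σm=0; 16 even; l₃=6∈[4,10].
(2·7+1)(2·3+1)(2·6+1) = 1365
Δ: 4! 10! 2! / 17! → 1/2042040
sum: t=1:−1/207360 t=2:+1/57600 t=3:−1/207360 = 1/129600
3j²(7 3 6; 0 0 0) = Δ·Π!·Σ² = 168/12155  (sign +1)
sum: t=0:+1/87091200 = 1/87091200
3j²(7 3 6; 7 -2 -5) = Δ·Π!·Σ² = 11/408  (sign -1)
combine: 4πI² = 1365·168/12155·11/408 = 147/289
take √, sign -1: I = -0.20118927

-0.201189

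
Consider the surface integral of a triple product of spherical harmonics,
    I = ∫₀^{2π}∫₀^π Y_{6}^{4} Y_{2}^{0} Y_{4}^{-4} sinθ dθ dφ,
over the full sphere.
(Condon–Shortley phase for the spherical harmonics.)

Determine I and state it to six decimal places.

0.106690

m-sum 0 ✓  L=12 even ✓  4≤4≤8 ✓
Π(2lᵢ+1) = 13×5×9 = 585
triangle coeff Δ(6,2,4) = 1/6435
Σ_t [2,2]: t=2:+1/2304 = 1/2304
(3j)²=5/143 [(6 2 4; 0 0 0)], sign=+1
Σ_t [2,2]: t=2:+1/161280 = 1/161280
(3j)²=1/143 [(6 2 4; 4 0 -4)], sign=+1
⇒ 4πI² = 225/1573
I = (+1)√(225/1573/(4π)) = 0.10668957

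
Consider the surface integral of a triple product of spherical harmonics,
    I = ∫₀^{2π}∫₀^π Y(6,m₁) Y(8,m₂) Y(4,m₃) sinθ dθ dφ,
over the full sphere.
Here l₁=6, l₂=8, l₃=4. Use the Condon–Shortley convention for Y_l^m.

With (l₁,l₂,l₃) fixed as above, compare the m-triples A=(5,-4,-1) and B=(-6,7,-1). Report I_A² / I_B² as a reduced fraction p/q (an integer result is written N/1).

Shared (l₁,l₂,l₃)=(6,8,4): N and (l;000)² cancel in I_A²/I_B².
A: Δ = 10!·2!·6!/19! = 1/23279256; Racah Σ t=0..1: t=0:+1/174182400 t=1:−1/26127360 = -17/522547200; ⇒ 3j(6 8 4; 5 -4 -1)² = 935/62244, sgn +1
B: Δ = 10!·2!·6!/19! = 1/23279256; Racah Σ t=10..10: t=10:+1/870912000 = 1/870912000; ⇒ 3j(6 8 4; -6 7 -1)² = 33/1292, sgn -1
I_A²/I_B² = (935/62244)/(33/1292) = 1445/2457

1445/2457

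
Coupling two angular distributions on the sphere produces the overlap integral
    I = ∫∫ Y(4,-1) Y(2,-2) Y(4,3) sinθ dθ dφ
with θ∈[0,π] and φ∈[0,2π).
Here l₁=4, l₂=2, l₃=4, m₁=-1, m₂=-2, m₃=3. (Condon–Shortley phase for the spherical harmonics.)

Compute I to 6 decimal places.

0.159270

m-sum 0 ✓  L=10 even ✓  2≤4≤6 ✓
Π(2lᵢ+1) = 9×5×9 = 405
triangle coeff Δ(4,2,4) = 1/13860
Σ_t [0,2]: t=0:+1/192 t=1:−1/36 t=2:+1/192 = -5/288
(3j)²=20/693 [(4 2 4; 0 0 0)], sign=-1
Σ_t [0,0]: t=0:+1/480 = 1/480
(3j)²=3/110 [(4 2 4; -1 -2 3)], sign=-1
⇒ 4πI² = 270/847
I = (+1)√(270/847/(4π)) = 0.15927046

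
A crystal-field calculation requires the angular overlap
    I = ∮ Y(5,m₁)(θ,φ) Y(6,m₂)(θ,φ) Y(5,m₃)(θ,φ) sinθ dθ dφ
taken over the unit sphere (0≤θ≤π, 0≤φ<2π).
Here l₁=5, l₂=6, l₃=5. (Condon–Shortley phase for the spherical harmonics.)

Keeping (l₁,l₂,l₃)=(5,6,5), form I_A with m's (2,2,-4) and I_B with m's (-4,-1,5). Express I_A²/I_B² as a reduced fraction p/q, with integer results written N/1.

Shared (l₁,l₂,l₃)=(5,6,5): N and (l;000)² cancel in I_A²/I_B².
A: Δ = 6!·4!·6!/17! = 1/28588560; Racah Σ t=2..3: t=2:+1/207360 t=3:−1/103680 = -1/207360; ⇒ 3j(5 6 5; 2 2 -4)² = 21/2431, sgn +1
B: Δ = 6!·4!·6!/17! = 1/28588560; Racah Σ t=5..5: t=5:−1/2073600 = -1/2073600; ⇒ 3j(5 6 5; -4 -1 5)² = 63/9724, sgn -1
I_A²/I_B² = (21/2431)/(63/9724) = 4/3

4/3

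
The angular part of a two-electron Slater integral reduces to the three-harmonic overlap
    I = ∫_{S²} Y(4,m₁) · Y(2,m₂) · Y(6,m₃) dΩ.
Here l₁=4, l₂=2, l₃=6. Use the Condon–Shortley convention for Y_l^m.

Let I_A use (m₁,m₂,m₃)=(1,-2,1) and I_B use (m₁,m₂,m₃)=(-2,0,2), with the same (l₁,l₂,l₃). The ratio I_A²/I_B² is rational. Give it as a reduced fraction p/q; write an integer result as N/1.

l's match ⇒ only the (l;m) 3-j factors differ between A and B.
A: triangle coeff Δ(4,2,6) = 1/6435; Σ_t [0,0]: t=0:+1/17280 = 1/17280; (3j)²=7/1287 [(4 2 6; 1 -2 1)], sign=-1
B: triangle coeff Δ(4,2,6) = 1/6435; Σ_t [0,0]: t=0:+1/5760 = 1/5760; (3j)²=56/2145 [(4 2 6; -2 0 2)], sign=+1
I_A²/I_B² = (7/1287)/(56/2145) = 5/24

5/24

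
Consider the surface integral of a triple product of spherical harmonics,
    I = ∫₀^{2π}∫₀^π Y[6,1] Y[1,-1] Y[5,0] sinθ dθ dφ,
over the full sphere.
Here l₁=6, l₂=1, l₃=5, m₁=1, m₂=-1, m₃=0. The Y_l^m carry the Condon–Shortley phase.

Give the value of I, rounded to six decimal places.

-0.187239

Checks pass: Σm=0; 12 even; l₃=5∈[5,7].
(2·6+1)(2·1+1)(2·5+1) = 429
Δ: 2! 10! 0! / 13! → 1/858
sum: t=1:−1/14400 = -1/14400
3j²(6 1 5; 0 0 0) = Δ·Π!·Σ² = 6/143  (sign +1)
sum: t=0:+1/28800 = 1/28800
3j²(6 1 5; 1 -1 0) = Δ·Π!·Σ² = 7/286  (sign -1)
combine: 4πI² = 429·6/143·7/286 = 63/143
take √, sign -1: I = -0.18723944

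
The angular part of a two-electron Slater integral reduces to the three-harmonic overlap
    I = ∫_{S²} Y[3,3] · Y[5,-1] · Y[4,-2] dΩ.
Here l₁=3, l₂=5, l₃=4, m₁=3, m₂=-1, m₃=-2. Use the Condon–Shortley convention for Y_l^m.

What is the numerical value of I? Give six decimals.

0.143662

Rules hold: Σm=0, L=12 even, 2≤4≤8.
N = 7·11·9 = 693
Δ = 4!·2!·6!/13! = 1/180180
Racah Σ t=1..3: t=1:−1/576 t=2:+1/144 t=3:−1/576 = 1/288
⇒ 3j(3 5 4; 0 0 0)² = 20/1001, sgn +1
Racah Σ t=0..0: t=0:+1/2304 = 1/2304
⇒ 3j(3 5 4; 3 -1 -2)² = 75/4004, sgn +1
4πI² = N·(3j₀)²·(3jₘ)² = 3375/13013
I = +1·√(0.259356/4π) = 0.14366244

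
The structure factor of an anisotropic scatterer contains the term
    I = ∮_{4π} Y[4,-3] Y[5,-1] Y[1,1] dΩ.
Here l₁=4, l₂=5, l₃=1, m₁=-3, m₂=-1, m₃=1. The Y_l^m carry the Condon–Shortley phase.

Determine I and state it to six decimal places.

0.000000

m-sum = -3 − 1 + 1 = -3 ≠ 0 ⇒ I = 0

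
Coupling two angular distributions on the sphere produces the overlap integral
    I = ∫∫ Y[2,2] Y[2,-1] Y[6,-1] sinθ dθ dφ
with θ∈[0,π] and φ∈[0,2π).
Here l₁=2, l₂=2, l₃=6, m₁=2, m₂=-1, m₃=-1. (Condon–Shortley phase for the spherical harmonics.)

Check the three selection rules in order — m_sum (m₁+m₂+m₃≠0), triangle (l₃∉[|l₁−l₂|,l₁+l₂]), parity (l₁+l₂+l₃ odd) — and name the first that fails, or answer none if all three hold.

triangle

Σmᵢ = 0  ✓
l₃∈[|l₁−l₂|,l₁+l₂]=[0,4], have l₃=6  ✗
Σlᵢ = 10 ⇒ even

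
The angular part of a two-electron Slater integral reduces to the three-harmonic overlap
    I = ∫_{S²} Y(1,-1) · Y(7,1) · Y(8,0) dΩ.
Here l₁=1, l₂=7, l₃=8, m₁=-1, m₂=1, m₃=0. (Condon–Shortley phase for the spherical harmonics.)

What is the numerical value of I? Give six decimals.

m-sum 0 ✓  L=16 even ✓  6≤8≤8 ✓
Π(2lᵢ+1) = 3×15×17 = 765
triangle coeff Δ(1,7,8) = 1/2040
Σ_t [0,0]: t=0:+1/25401600 = 1/25401600
(3j)²=8/255 [(1 7 8; 0 0 0)], sign=+1
Σ_t [0,0]: t=0:+1/58060800 = 1/58060800
(3j)²=7/510 [(1 7 8; -1 1 0)], sign=+1
⇒ 4πI² = 28/85
I = (+1)√(28/85/(4π)) = 0.16190663

0.161907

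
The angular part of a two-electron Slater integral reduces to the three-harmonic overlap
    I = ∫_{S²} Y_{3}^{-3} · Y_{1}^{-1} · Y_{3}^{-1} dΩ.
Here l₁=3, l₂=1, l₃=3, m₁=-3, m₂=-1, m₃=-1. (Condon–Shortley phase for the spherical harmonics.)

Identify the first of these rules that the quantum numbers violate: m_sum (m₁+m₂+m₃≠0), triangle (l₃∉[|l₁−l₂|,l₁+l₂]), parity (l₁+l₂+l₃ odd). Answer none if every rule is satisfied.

m_sum

azimuthal sum: -3 − 1 − 1 = -5  ✗
2 ≤ 3 ≤ 4 (triangle on l)
L = 3 + 1 + 3 = 7 (odd)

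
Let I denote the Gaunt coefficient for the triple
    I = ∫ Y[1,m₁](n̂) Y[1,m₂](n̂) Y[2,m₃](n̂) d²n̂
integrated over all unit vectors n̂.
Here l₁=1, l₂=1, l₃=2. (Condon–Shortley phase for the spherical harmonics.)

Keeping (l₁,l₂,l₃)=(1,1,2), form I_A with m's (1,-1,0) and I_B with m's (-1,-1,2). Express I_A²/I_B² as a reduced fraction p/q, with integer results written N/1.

Shared (l₁,l₂,l₃)=(1,1,2): N and (l;000)² cancel in I_A²/I_B².
A: Δ = 0!·2!·2!/5! = 1/30; Racah Σ t=0..0: t=0:+1/4 = 1/4; ⇒ 3j(1 1 2; 1 -1 0)² = 1/30, sgn +1
B: Δ = 0!·2!·2!/5! = 1/30; Racah Σ t=0..0: t=0:+1/4 = 1/4; ⇒ 3j(1 1 2; -1 -1 2)² = 1/5, sgn +1
I_A²/I_B² = (1/30)/(1/5) = 1/6

1/6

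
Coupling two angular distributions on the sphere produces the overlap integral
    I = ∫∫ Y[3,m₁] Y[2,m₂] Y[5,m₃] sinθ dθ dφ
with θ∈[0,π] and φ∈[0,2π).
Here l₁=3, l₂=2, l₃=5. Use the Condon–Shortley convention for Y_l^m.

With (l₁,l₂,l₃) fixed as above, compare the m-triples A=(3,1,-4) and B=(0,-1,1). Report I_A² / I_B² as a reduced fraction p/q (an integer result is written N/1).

21/20

Shared (l₁,l₂,l₃)=(3,2,5): N and (l;000)² cancel in I_A²/I_B².
A: Δ = 0!·6!·4!/11! = 1/2310; Racah Σ t=0..0: t=0:+1/4320 = 1/4320; ⇒ 3j(3 2 5; 3 1 -4)² = 2/55, sgn -1
B: Δ = 0!·6!·4!/11! = 1/2310; Racah Σ t=0..0: t=0:+1/216 = 1/216; ⇒ 3j(3 2 5; 0 -1 1)² = 8/231, sgn +1
I_A²/I_B² = (2/55)/(8/231) = 21/20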